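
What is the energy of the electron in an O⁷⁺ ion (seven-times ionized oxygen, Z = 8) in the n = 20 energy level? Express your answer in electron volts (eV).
-2.1769 eV

The energy levels of a hydrogen-like atom are given by:
E_n = -13.6057 Z² / n² eV  (with Z = 8 for O⁷⁺)

For n = 20:
E_20 = -13.6057 × 8² / 20²
E_20 = -13.6057 × 64 / 400
E_20 = -2.1769 eV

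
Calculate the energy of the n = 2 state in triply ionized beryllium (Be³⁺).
-54.4228 eV

For hydrogen-like ions, the energy levels scale with Z²:
E_n = -13.6057 Z² / n² eV

For Be³⁺ (Z = 4) at n = 2:
E_2 = -13.6057 × 4² / 2²
E_2 = -13.6057 × 16 / 4
E_2 = -217.6912 / 4
E_2 = -54.4228 eV

The energy is 16 times more negative than hydrogen at the same n due to the stronger nuclear charge.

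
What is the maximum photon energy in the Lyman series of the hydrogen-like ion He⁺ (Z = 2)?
54.422800 eV

The series limit corresponds to the transition from n = ∞ to n = 1.
This is the highest energy (shortest wavelength) transition in the Lyman series.

E_∞ = 0 eV
E_1 = -13.6057 × 2² / 1² = -54.422800 eV

Energy at series limit:
ΔE = E_∞ - E_1 = 0 - (-54.422800) = 54.422800 eV

This energy equals the ionization energy from the n = 1 state of He⁺.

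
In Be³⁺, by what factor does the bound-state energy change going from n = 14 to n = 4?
12.250

Using E_n = -13.6057 Z² / n² eV with Z = 4:

E_4 = -13.6057 × 4² / 4² = -217.6912 / 16 = -13.605700000 eV
E_14 = -13.6057 × 4² / 14² = -217.6912 / 196 = -1.110669388 eV

The ratio is:
E_4/E_14 = (-13.605700000) / (-1.110669388)
E_4/E_14 = (-217.6912/16) / (-217.6912/196)
E_4/E_14 = 196/16
E_4/E_14 = 12.250
(Note: the Z² factors cancel in the ratio.)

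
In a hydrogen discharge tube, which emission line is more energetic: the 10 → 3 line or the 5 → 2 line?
5 → 2

Calculate the energy for each transition:

Transition 10 → 3:
ΔE₁ = |E_3 - E_10| = |-13.6057/3² - (-13.6057/10²)|
ΔE₁ = |-1.51174444444 - (-0.13605700000)| = 1.37568744 eV

Transition 5 → 2:
ΔE₂ = |E_2 - E_5| = |-13.6057/2² - (-13.6057/5²)|
ΔE₂ = |-3.40142500000 - (-0.54422800000)| = 2.85719700 eV

Since 2.85719700 eV > 1.37568744 eV, the transition 5 → 2 emits the more energetic photon.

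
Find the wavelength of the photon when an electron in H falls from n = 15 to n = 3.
854.311 nm

First, find the transition energy using E_n = -13.6057 / n² eV:
E_15 = -13.6057 / 15² = -0.0604698 eV
E_3 = -13.6057 / 3² = -1.5117444 eV

Photon energy: |ΔE| = |E_3 - E_15| = 1.4512746 eV

Convert to wavelength using E = hc/λ with hc = 1239.84 eV·nm:
λ = hc/E = 1239.84 eV·nm / 1.4512746 eV
λ = 854.311 nm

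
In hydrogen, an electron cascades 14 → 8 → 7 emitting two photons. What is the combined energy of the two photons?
0.2083 eV

The energy levels of hydrogen are E_n = -13.6057 / n² eV.

First transition (14 → 8):
ΔE₁ = |E_8 - E_14|
ΔE₁ = |-0.2125890625 - (-0.0694168367)| = 0.1431722 eV

Second transition (8 → 7):
ΔE₂ = |E_7 - E_8|
ΔE₂ = |-0.2776673469 - (-0.2125890625)| = 0.0650783 eV

Total energy released:
E_total = ΔE₁ + ΔE₂ = 0.1431722 + 0.0650783 = 0.2083 eV

Note: This equals the direct transition 14 → 7: 0.2083 eV ✓
Energy is conserved regardless of the path taken.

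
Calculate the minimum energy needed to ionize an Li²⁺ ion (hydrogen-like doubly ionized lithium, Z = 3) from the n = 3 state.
13.61 eV

The ionization energy is the energy needed to remove the electron completely (n → ∞).

For a hydrogen-like ion with Z = 3, E_n = -13.6057 Z² / n² eV.

At n = 3: E_3 = -13.6057 × 3² / 3² = -13.60570 eV
At n = ∞: E_∞ = 0 eV

Ionization energy = E_∞ - E_3 = 0 - (-13.60570) = 13.60570 eV
Ionization energy ≈ 13.61 eV

This is also called the binding energy of the electron in state n = 3.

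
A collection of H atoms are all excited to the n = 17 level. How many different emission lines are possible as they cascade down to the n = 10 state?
28

The electron can occupy levels n = 10, 11, ..., 17 during de-excitation — that is m = 17 - 10 + 1 = 8 distinct levels.

The number of distinct spectral lines equals the number of ways to choose 2 of these m levels (each pair gives one possible emission transition):

Number of lines = m(m-1)/2 = 8×7/2 = 28

These correspond to all possible transitions between the 8 levels:
17 → 16, 17 → 15, 17 → 14, 17 → 13, 17 → 12, 17 → 11, 17 → 10, 16 → 15...

Each transition produces a photon with a unique energy (and thus wavelength). This count does not depend on Z.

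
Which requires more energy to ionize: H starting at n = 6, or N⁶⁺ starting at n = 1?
N⁶⁺ at n = 1 (E = -666.67930 eV)

Using E_n = -13.6057 Z² / n² eV:

H (Z = 1) at n = 6:
E = -13.6057 × 1² / 6² = -13.6057 × 1 / 36 = -0.37793611 eV

N⁶⁺ (Z = 7) at n = 1:
E = -13.6057 × 7² / 1² = -13.6057 × 49 / 1 = -666.67930000 eV

Since -666.67930000 eV < -0.37793611 eV,
N⁶⁺ at n = 1 is more tightly bound (requires more energy to ionize).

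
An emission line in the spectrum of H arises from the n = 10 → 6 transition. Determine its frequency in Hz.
5.85e+13 Hz

First, find the transition energy:
E_10 = -13.6057 / 10² = -0.136057 eV
E_6 = -13.6057 / 6² = -0.377936 eV
|ΔE| = |E_6 - E_10| = 0.241879 eV

Convert to Joules: E = 0.241879 eV × (1.602177 × 10⁻¹⁹ J/eV) = 3.8753e-20 J

Using E = hf:
f = E/h = 3.8753e-20 J / (6.62607 × 10⁻³⁴ J·s)
f = 5.85e+13 Hz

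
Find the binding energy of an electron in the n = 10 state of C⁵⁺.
4.8981 eV

The ionization energy is the energy needed to remove the electron completely (n → ∞).

For a hydrogen-like ion with Z = 6, E_n = -13.6057 Z² / n² eV.

At n = 10: E_10 = -13.6057 × 6² / 10² = -4.8980520 eV
At n = ∞: E_∞ = 0 eV

Ionization energy = E_∞ - E_10 = 0 - (-4.8980520) = 4.8980520 eV
Ionization energy ≈ 4.8981 eV

This is also called the binding energy of the electron in state n = 10.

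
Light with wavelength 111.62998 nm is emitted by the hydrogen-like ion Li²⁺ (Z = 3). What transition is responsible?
n = 7 → n = 3

First, find the photon energy from the wavelength (hc = 1239.84 eV·nm):
E = hc/λ = 1239.84 eV·nm / 111.62998 nm = 11.106694 eV

The energy levels of Li²⁺ satisfy E_n = -13.6057 × 3² / n² eV, so an emission n_i → n_f releases
ΔE = 13.6057 × 3² × (1/n_f² − 1/n_i²) eV.

Setting ΔE equal to the photon energy:
1/n_f² − 1/n_i² = 11.106694 / (13.6057 × 3²) = 0.090702949

Since 1/n_i² must be positive, we need 1/n_f² > 0.090702949, i.e. n_f ≤ 3. For each allowed n_f, solve n_i = (1/n_f² − 0.090702949)^(−1/2) and check whether it is a whole number:
  n_f = 1: 1/n_i² = 1.000000000 − 0.090702949 = 0.909297051 → n_i = 1.049  (not an integer) ✗
  n_f = 2: 1/n_i² = 0.250000000 − 0.090702949 = 0.159297051 → n_i = 2.506  (not an integer) ✗
  n_f = 3: 1/n_i² = 0.111111111 − 0.090702949 = 0.020408162 → n_i = 7.000  → integer, n_i = 7 ✓

Only n_f = 3 gives an integer upper level, n_i = 7.

The transition is from n = 7 to n = 3 (emission).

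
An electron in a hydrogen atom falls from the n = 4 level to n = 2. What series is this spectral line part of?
Balmer series

The spectral series in hydrogen are named based on the final (lower) energy level:
- Lyman series: n_final = 1 (ultraviolet)
- Balmer series: n_final = 2 (visible/near-UV)
- Paschen series: n_final = 3 (infrared)
- Brackett series: n_final = 4 (infrared)
- Pfund series: n_final = 5 (far infrared)

Since this transition ends at n = 2, it belongs to the Balmer series.

For reference, this 4 → 2 line has photon energy
ΔE = 13.6057 eV × (1/2² - 1/4²) = 2.551069 eV,
corresponding to wavelength λ = hc/ΔE = 1239.84 eV·nm / 2.551069 eV = 486.01 nm in the visible/near-UV region.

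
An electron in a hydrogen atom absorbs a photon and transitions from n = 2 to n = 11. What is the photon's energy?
3.29 eV

The energy levels of a hydrogen-like atom are E_n = -13.6057 eV / n².

Energy at n = 2: E_2 = -13.6057 / 2² = -3.40143 eV
Energy at n = 11: E_11 = -13.6057 / 11² = -0.11244 eV

The excitation energy is the difference:
ΔE = E_11 - E_2
ΔE = -0.11244 - (-3.40143)
ΔE = 3.29 eV

Since this is positive, energy must be absorbed (photon absorption).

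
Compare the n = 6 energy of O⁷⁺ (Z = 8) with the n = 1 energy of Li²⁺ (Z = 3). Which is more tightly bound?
Li²⁺ at n = 1 (E = -122.451300 eV)

Using E_n = -13.6057 Z² / n² eV:

O⁷⁺ (Z = 8) at n = 6:
E = -13.6057 × 8² / 6² = -13.6057 × 64 / 36 = -24.187911111 eV

Li²⁺ (Z = 3) at n = 1:
E = -13.6057 × 3² / 1² = -13.6057 × 9 / 1 = -122.451300000 eV

Since -122.451300000 eV < -24.187911111 eV,
Li²⁺ at n = 1 is more tightly bound (requires more energy to ionize).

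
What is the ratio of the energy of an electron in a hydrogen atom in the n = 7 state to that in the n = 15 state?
4.59

Using E_n = -13.6057 Z² / n² eV with Z = 1:

E_7 = -13.6057 / 7² = -13.6057 / 49 = -0.27766735 eV
E_15 = -13.6057 / 15² = -13.6057 / 225 = -0.06046978 eV

The ratio is:
E_7/E_15 = (-0.27766735) / (-0.06046978)
E_7/E_15 = (-13.6057/49) / (-13.6057/225)
E_7/E_15 = 225/49
E_7/E_15 = 4.59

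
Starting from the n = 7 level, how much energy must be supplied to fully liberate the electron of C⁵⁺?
10.00 eV

The ionization energy is the energy needed to remove the electron completely (n → ∞).

For a hydrogen-like ion with Z = 6, E_n = -13.6057 Z² / n² eV.

At n = 7: E_7 = -13.6057 × 6² / 7² = -9.99602 eV
At n = ∞: E_∞ = 0 eV

Ionization energy = E_∞ - E_7 = 0 - (-9.99602) = 9.99602 eV
Ionization energy ≈ 10.00 eV

This is also called the binding energy of the electron in state n = 7.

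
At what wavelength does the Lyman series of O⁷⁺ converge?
1.42385 nm

The series limit corresponds to the transition from n = ∞ to n = 1.
This is the highest energy (shortest wavelength) transition in the Lyman series.

E_∞ = 0 eV
E_1 = -13.6057 × 8² / 1² = -870.7648000 eV

Energy at series limit:
ΔE = E_∞ - E_1 = 0 - (-870.7648000) = 870.7648000 eV
λ = hc/E = 1239.84 eV·nm / 870.7648000 eV = 1.42385 nm

This energy equals the ionization energy from the n = 1 state of O⁷⁺.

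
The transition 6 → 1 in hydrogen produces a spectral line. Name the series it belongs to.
Lyman series

The spectral series in hydrogen are named based on the final (lower) energy level:
- Lyman series: n_final = 1 (ultraviolet)
- Balmer series: n_final = 2 (visible/near-UV)
- Paschen series: n_final = 3 (infrared)
- Brackett series: n_final = 4 (infrared)
- Pfund series: n_final = 5 (far infrared)

Since this transition ends at n = 1, it belongs to the Lyman series.

For reference, this 6 → 1 line has photon energy
ΔE = 13.6057 eV × (1/1² - 1/6²) = 13.22776 eV,
corresponding to wavelength λ = hc/ΔE = 1239.84 eV·nm / 13.22776 eV = 93.730 nm in the ultraviolet region.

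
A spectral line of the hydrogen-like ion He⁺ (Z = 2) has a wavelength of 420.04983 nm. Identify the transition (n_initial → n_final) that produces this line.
n = 11 → n = 4

First, find the photon energy from the wavelength (hc = 1239.84 eV·nm):
E = hc/λ = 1239.84 eV·nm / 420.04983 nm = 2.9516498 eV

The energy levels of He⁺ satisfy E_n = -13.6057 × 2² / n² eV, so an emission n_i → n_f releases
ΔE = 13.6057 × 2² × (1/n_f² − 1/n_i²) eV.

Setting ΔE equal to the photon energy:
1/n_f² − 1/n_i² = 2.9516498 / (13.6057 × 2²) = 0.054235537

Since 1/n_i² must be positive, we need 1/n_f² > 0.054235537, i.e. n_f ≤ 4. For each allowed n_f, solve n_i = (1/n_f² − 0.054235537)^(−1/2) and check whether it is a whole number:
  n_f = 1: 1/n_i² = 1.000000000 − 0.054235537 = 0.945764463 → n_i = 1.028  (not an integer) ✗
  n_f = 2: 1/n_i² = 0.250000000 − 0.054235537 = 0.195764463 → n_i = 2.260  (not an integer) ✗
  n_f = 3: 1/n_i² = 0.111111111 − 0.054235537 = 0.056875574 → n_i = 4.193  (not an integer) ✗
  n_f = 4: 1/n_i² = 0.062500000 − 0.054235537 = 0.008264463 → n_i = 11.000  → integer, n_i = 11 ✓

Only n_f = 4 gives an integer upper level, n_i = 11.

The transition is from n = 11 to n = 4 (emission).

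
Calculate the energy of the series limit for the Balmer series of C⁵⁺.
122.45130 eV

The series limit corresponds to the transition from n = ∞ to n = 2.
This is the highest energy (shortest wavelength) transition in the Balmer series.

E_∞ = 0 eV
E_2 = -13.6057 × 6² / 2² = -122.45130 eV

Energy at series limit:
ΔE = E_∞ - E_2 = 0 - (-122.45130) = 122.45130 eV

This energy equals the ionization energy from the n = 2 state of C⁵⁺.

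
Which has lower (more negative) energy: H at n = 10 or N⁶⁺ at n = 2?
N⁶⁺ at n = 2 (E = -166.66983 eV)

Using E_n = -13.6057 Z² / n² eV:

H (Z = 1) at n = 10:
E = -13.6057 × 1² / 10² = -13.6057 × 1 / 100 = -0.13605700 eV

N⁶⁺ (Z = 7) at n = 2:
E = -13.6057 × 7² / 2² = -13.6057 × 49 / 4 = -166.66982500 eV

Since -166.66982500 eV < -0.13605700 eV,
N⁶⁺ at n = 2 is more tightly bound (requires more energy to ionize).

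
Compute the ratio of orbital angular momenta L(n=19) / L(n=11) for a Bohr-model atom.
1.73

In the Bohr model, L_n = nℏ, so the ratio is purely the ratio of quantum numbers:

L_19/L_11 = 19ℏ / 11ℏ = 19/11 = 1.73

The angular momentum scales linearly with n.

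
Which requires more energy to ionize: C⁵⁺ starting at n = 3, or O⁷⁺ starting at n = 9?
C⁵⁺ at n = 3 (E = -54.42 eV)

Using E_n = -13.6057 Z² / n² eV:

C⁵⁺ (Z = 6) at n = 3:
E = -13.6057 × 6² / 3² = -13.6057 × 36 / 9 = -54.42280 eV

O⁷⁺ (Z = 8) at n = 9:
E = -13.6057 × 8² / 9² = -13.6057 × 64 / 81 = -10.75018 eV

Since -54.42280 eV < -10.75018 eV,
C⁵⁺ at n = 3 is more tightly bound (requires more energy to ionize).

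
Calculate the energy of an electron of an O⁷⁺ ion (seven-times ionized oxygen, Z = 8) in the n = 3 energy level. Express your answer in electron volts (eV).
-96.752 eV

The energy levels of a hydrogen-like atom are given by:
E_n = -13.6057 Z² / n² eV  (with Z = 8 for O⁷⁺)

For n = 3:
E_3 = -13.6057 × 8² / 3²
E_3 = -13.6057 × 64 / 9
E_3 = -96.752 eV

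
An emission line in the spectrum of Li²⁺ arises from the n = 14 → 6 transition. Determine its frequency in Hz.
6.7140e+14 Hz

First, find the transition energy:
E_14 = -13.6057 × 3² / 14² = -0.6247515 eV
E_6 = -13.6057 × 3² / 6² = -3.4014250 eV
|ΔE| = |E_6 - E_14| = 2.7766735 eV

Convert to Joules: E = 2.7766735 eV × (1.602177 × 10⁻¹⁹ J/eV) = 4.448722e-19 J

Using E = hf:
f = E/h = 4.448722e-19 J / (6.62607 × 10⁻³⁴ J·s)
f = 6.7140e+14 Hz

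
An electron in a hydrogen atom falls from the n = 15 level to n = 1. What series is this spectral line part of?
Lyman series

The spectral series in hydrogen are named based on the final (lower) energy level:
- Lyman series: n_final = 1 (ultraviolet)
- Balmer series: n_final = 2 (visible/near-UV)
- Paschen series: n_final = 3 (infrared)
- Brackett series: n_final = 4 (infrared)
- Pfund series: n_final = 5 (far infrared)

Since this transition ends at n = 1, it belongs to the Lyman series.

For reference, this 15 → 1 line has photon energy
ΔE = 13.6057 eV × (1/1² - 1/15²) = 13.54523022 eV,
corresponding to wavelength λ = hc/ΔE = 1239.84 eV·nm / 13.54523022 eV = 91.533328 nm in the ultraviolet region.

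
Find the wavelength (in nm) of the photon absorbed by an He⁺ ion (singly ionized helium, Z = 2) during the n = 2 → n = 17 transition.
92.4055 nm

First, find the transition energy using E_n = -13.6057 Z² / n² eV:
E_2 = -13.6057 × 2² / 2² = -13.605700 eV
E_17 = -13.6057 × 2² / 17² = -0.188314 eV

Photon energy: |ΔE| = |E_17 - E_2| = 13.417386 eV

Convert to wavelength using E = hc/λ with hc = 1239.84 eV·nm:
λ = hc/E = 1239.84 eV·nm / 13.417386 eV
λ = 92.4055 nm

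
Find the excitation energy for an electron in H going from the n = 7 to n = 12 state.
0.1832 eV

The energy levels of a hydrogen-like atom are E_n = -13.6057 eV / n².

Energy at n = 7: E_7 = -13.6057 / 7² = -0.2776673 eV
Energy at n = 12: E_12 = -13.6057 / 12² = -0.0944840 eV

The excitation energy is the difference:
ΔE = E_12 - E_7
ΔE = -0.0944840 - (-0.2776673)
ΔE = 0.1832 eV

Since this is positive, energy must be absorbed (photon absorption).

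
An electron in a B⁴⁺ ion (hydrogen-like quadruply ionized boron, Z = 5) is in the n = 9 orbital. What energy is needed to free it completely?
4.1993 eV

The ionization energy is the energy needed to remove the electron completely (n → ∞).

For a hydrogen-like ion with Z = 5, E_n = -13.6057 Z² / n² eV.

At n = 9: E_9 = -13.6057 × 5² / 9² = -4.1992901 eV
At n = ∞: E_∞ = 0 eV

Ionization energy = E_∞ - E_9 = 0 - (-4.1992901) = 4.1992901 eV
Ionization energy ≈ 4.1993 eV

This is also called the binding energy of the electron in state n = 9.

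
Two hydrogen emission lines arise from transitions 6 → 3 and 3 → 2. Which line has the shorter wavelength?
3 → 2

Calculate the energy for each transition:

Transition 6 → 3:
ΔE₁ = |E_3 - E_6| = |-13.6057/3² - (-13.6057/6²)|
ΔE₁ = |-1.51174444444 - (-0.37793611111)| = 1.13380833 eV

Transition 3 → 2:
ΔE₂ = |E_2 - E_3| = |-13.6057/2² - (-13.6057/3²)|
ΔE₂ = |-3.40142500000 - (-1.51174444444)| = 1.88968056 eV

Since 1.88968056 eV > 1.13380833 eV, the transition 3 → 2 emits the more energetic photon.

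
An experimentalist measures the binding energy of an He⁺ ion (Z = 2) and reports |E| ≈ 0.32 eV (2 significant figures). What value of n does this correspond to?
n = 13

The exact energy levels follow E_n = -13.6057 Z² / n² eV with Z = 2.

The measured value (-0.32 eV) is reported to only 2 significant figures, so we must test candidate n values and see which one matches to that precision.

Candidate energies:
  n = 11:  E = -13.6057 × 2² / 11² = -0.44978 eV
  n = 12:  E = -13.6057 × 2² / 12² = -0.37794 eV
  n = 13:  E = -13.6057 × 2² / 13² = -0.32203 eV  ← matches
  n = 14:  E = -13.6057 × 2² / 14² = -0.27767 eV
  n = 15:  E = -13.6057 × 2² / 15² = -0.24188 eV

Checking against the measurement of -0.32 eV (2 sig figs), only n = 13 agrees:
E_13 = -0.32203 eV, which rounds to -0.32 eV ✓

Therefore n = 13.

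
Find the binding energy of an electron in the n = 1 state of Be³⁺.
217.691 eV

The ionization energy is the energy needed to remove the electron completely (n → ∞).

For a hydrogen-like ion with Z = 4, E_n = -13.6057 Z² / n² eV.

At n = 1: E_1 = -13.6057 × 4² / 1² = -217.691200 eV
At n = ∞: E_∞ = 0 eV

Ionization energy = E_∞ - E_1 = 0 - (-217.691200) = 217.691200 eV
Ionization energy ≈ 217.691 eV

This is also called the binding energy of the electron in state n = 1.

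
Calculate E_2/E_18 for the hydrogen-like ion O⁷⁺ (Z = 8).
81.00000

Using E_n = -13.6057 Z² / n² eV with Z = 8:

E_2 = -13.6057 × 8² / 2² = -870.7648 / 4 = -217.69120000000 eV
E_18 = -13.6057 × 8² / 18² = -870.7648 / 324 = -2.68754567901 eV

The ratio is:
E_2/E_18 = (-217.69120000000) / (-2.68754567901)
E_2/E_18 = (-870.7648/4) / (-870.7648/324)
E_2/E_18 = 324/4
E_2/E_18 = 81.00000
(Note: the Z² factors cancel in the ratio.)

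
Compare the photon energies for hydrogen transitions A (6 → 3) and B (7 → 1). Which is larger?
7 → 1

Calculate the energy for each transition:

Transition 6 → 3:
ΔE₁ = |E_3 - E_6| = |-13.6057/3² - (-13.6057/6²)|
ΔE₁ = |-1.511744444444 - (-0.377936111111)| = 1.133808333 eV

Transition 7 → 1:
ΔE₂ = |E_1 - E_7| = |-13.6057/1² - (-13.6057/7²)|
ΔE₂ = |-13.605700000000 - (-0.277667346939)| = 13.328032653 eV

Since 13.328032653 eV > 1.133808333 eV, the transition 7 → 1 emits the more energetic photon.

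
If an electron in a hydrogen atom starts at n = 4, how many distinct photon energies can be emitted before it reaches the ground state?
6

The electron can occupy levels n = 1, 2, ..., 4 during de-excitation — that is m = 4 - 1 + 1 = 4 distinct levels.

The number of distinct spectral lines equals the number of ways to choose 2 of these m levels (each pair gives one possible emission transition):

Number of lines = m(m-1)/2 = 4×3/2 = 6

These correspond to all possible transitions between the 4 levels:
4 → 3, 4 → 2, 4 → 1, 3 → 2, 3 → 1, 2 → 1

Each transition produces a photon with a unique energy (and thus wavelength). This count does not depend on Z.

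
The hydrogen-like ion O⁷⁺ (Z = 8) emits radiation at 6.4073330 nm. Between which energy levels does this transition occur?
n = 6 → n = 2

First, find the photon energy from the wavelength (hc = 1239.84 eV·nm):
E = hc/λ = 1239.84 eV·nm / 6.4073330 nm = 193.50329 eV

The energy levels of O⁷⁺ satisfy E_n = -13.6057 × 8² / n² eV, so an emission n_i → n_f releases
ΔE = 13.6057 × 8² × (1/n_f² − 1/n_i²) eV.

Setting ΔE equal to the photon energy:
1/n_f² − 1/n_i² = 193.50329 / (13.6057 × 8²) = 0.22222222

Since 1/n_i² must be positive, we need 1/n_f² > 0.22222222, i.e. n_f ≤ 2. For each allowed n_f, solve n_i = (1/n_f² − 0.22222222)^(−1/2) and check whether it is a whole number:
  n_f = 1: 1/n_i² = 1.00000000 − 0.22222222 = 0.77777778 → n_i = 1.134  (not an integer) ✗
  n_f = 2: 1/n_i² = 0.25000000 − 0.22222222 = 0.02777778 → n_i = 6.000  → integer, n_i = 6 ✓

Only n_f = 2 gives an integer upper level, n_i = 6.

The transition is from n = 6 to n = 2 (emission).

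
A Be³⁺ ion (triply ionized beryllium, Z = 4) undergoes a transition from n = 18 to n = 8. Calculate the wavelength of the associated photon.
454.23 nm

First, find the transition energy using E_n = -13.6057 Z² / n² eV:
E_18 = -13.6057 × 4² / 18² = -0.671886 eV
E_8 = -13.6057 × 4² / 8² = -3.401425 eV

Photon energy: |ΔE| = |E_8 - E_18| = 2.729539 eV

Convert to wavelength using E = hc/λ with hc = 1239.84 eV·nm:
λ = hc/E = 1239.84 eV·nm / 2.729539 eV
λ = 454.23 nm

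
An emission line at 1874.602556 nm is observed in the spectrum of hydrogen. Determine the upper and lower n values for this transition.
n = 4 → n = 3

First, find the photon energy from the wavelength (hc = 1239.84 eV·nm):
E = hc/λ = 1239.84 eV·nm / 1874.602556 nm = 0.66138819 eV

The energy levels of hydrogen satisfy E_n = -13.6057 / n² eV, so an emission n_i → n_f releases
ΔE = 13.6057 × (1/n_f² − 1/n_i²) eV.

Setting ΔE equal to the photon energy:
1/n_f² − 1/n_i² = 0.66138819 / 13.6057 = 0.048611111

Since 1/n_i² must be positive, we need 1/n_f² > 0.048611111, i.e. n_f ≤ 4. For each allowed n_f, solve n_i = (1/n_f² − 0.048611111)^(−1/2) and check whether it is a whole number:
  n_f = 1: 1/n_i² = 1.000000000 − 0.048611111 = 0.951388889 → n_i = 1.025  (not an integer) ✗
  n_f = 2: 1/n_i² = 0.250000000 − 0.048611111 = 0.201388889 → n_i = 2.228  (not an integer) ✗
  n_f = 3: 1/n_i² = 0.111111111 − 0.048611111 = 0.062500000 → n_i = 4.000  → integer, n_i = 4 ✓
  n_f = 4: 1/n_i² = 0.062500000 − 0.048611111 = 0.013888889 → n_i = 8.485  (not an integer) ✗

Only n_f = 3 gives an integer upper level, n_i = 4.

The transition is from n = 4 to n = 3 (emission).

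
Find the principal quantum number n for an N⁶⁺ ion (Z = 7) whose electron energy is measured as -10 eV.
n = 8

The exact energy levels follow E_n = -13.6057 Z² / n² eV with Z = 7.

The measured value (-10 eV) is reported to only 2 significant figures, so we must test candidate n values and see which one matches to that precision.

Candidate energies:
  n = 6:  E = -13.6057 × 7² / 6² = -18.518869 eV
  n = 7:  E = -13.6057 × 7² / 7² = -13.605700 eV
  n = 8:  E = -13.6057 × 7² / 8² = -10.416864 eV  ← matches
  n = 9:  E = -13.6057 × 7² / 9² = -8.230609 eV
  n = 10:  E = -13.6057 × 7² / 10² = -6.666793 eV

Checking against the measurement of -10 eV (2 sig figs), only n = 8 agrees:
E_8 = -10.416864 eV, which rounds to -10 eV ✓

Therefore n = 8.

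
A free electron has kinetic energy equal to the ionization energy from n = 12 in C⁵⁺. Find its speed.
1.0938e+06 m/s (or 0.36% of c)

The binding energy at n = 12 for C⁵⁺ is:
E_12 = -13.6057 × 6²/12² = -3.4014250 eV
|E_12| = 3.4014250 eV

Convert to Joules:
KE = 3.4014250 eV × (1.602177 × 10⁻¹⁹ J/eV) = 5.449685e-19 J

Using KE = ½mv²:
v = √(2·KE/m_e)
v = √(2 × 5.449685e-19 J / 9.10938 × 10⁻³¹ kg)
v = 1.0938e+06 m/s

This is approximately 0.36% the speed of light.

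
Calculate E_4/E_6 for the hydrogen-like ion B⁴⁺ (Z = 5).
2.2500

Using E_n = -13.6057 Z² / n² eV with Z = 5:

E_4 = -13.6057 × 5² / 4² = -340.1425 / 16 = -21.2589062500 eV
E_6 = -13.6057 × 5² / 6² = -340.1425 / 36 = -9.4484027778 eV

The ratio is:
E_4/E_6 = (-21.2589062500) / (-9.4484027778)
E_4/E_6 = (-340.1425/16) / (-340.1425/36)
E_4/E_6 = 36/16
E_4/E_6 = 2.2500
(Note: the Z² factors cancel in the ratio.)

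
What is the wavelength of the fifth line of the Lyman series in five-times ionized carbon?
2.6036 nm

The lines of a series are numbered from the longest wavelength (smallest ΔE) outward; the fifth line is the transition from n = n_f + 5 to n_f.
The Lyman series has all transitions ending at n_f = 1.

For C⁵⁺ (Z = 6), the fifth line (ε-line) is the jump from n = 6 to n = 1:
E_6 = -13.6057 × 6² / 6² = -13.605700 eV
E_1 = -13.6057 × 6² / 1² = -489.805200 eV
ΔE = E_6 - E_1 = 476.199500 eV

λ = hc/E = 1239.84 eV·nm / 476.199500 eV
λ = 2.6036 nm

This is the ε-line of the Lyman series in C⁵⁺.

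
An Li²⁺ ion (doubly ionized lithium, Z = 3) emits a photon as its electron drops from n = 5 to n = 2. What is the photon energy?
25.71 eV

The energy levels are E_n = -13.6057 Z² eV / n².

Energy at n = 5: E_5 = -13.6057 × 3² / 5² = -4.89805 eV
Energy at n = 2: E_2 = -13.6057 × 3² / 2² = -30.61283 eV

For emission (electron falling to lower state), the photon energy is:
E_photon = E_5 - E_2 = |-4.89805 - (-30.61283)|
E_photon = 25.71 eV

This energy is carried away by the emitted photon.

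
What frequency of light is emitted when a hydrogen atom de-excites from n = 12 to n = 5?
1.09e+14 Hz

First, find the transition energy:
E_12 = -13.6057 / 12² = -0.094484 eV
E_5 = -13.6057 / 5² = -0.544228 eV
|ΔE| = |E_5 - E_12| = 0.449744 eV

Convert to Joules: E = 0.449744 eV × (1.602177 × 10⁻¹⁹ J/eV) = 7.2057e-20 J

Using E = hf:
f = E/h = 7.2057e-20 J / (6.62607 × 10⁻³⁴ J·s)
f = 1.09e+14 Hz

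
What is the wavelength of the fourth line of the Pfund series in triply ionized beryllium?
205.94999 nm

The lines of a series are numbered from the longest wavelength (smallest ΔE) outward; the fourth line is the transition from n = n_f + 4 to n_f.
The Pfund series has all transitions ending at n_f = 5.

For Be³⁺ (Z = 4), the fourth line (δ-line) is the jump from n = 9 to n = 5:
E_9 = -13.6057 × 4² / 9² = -2.687545679 eV
E_5 = -13.6057 × 4² / 5² = -8.707648000 eV
ΔE = E_9 - E_5 = 6.020102321 eV

λ = hc/E = 1239.84 eV·nm / 6.020102321 eV
λ = 205.94999 nm

This is the δ-line of the Pfund series in Be³⁺.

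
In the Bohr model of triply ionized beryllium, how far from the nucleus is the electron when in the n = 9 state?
1.07158 nm (or 10.71584 Å)

The Bohr radius formula is:
r_n = n² a₀ / Z

where a₀ = 0.05291772 nm is the Bohr radius.

For Be³⁺ (Z = 4) at n = 9:
r_9 = 9² × 0.05291772 nm / 4
r_9 = 81 × 0.05291772 nm / 4
r_9 = 4.286335 nm / 4
r_9 = 1.07158 nm

The electron orbits at approximately 1.07158 nm from the nucleus.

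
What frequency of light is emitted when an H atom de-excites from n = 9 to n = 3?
3.249e+14 Hz

First, find the transition energy:
E_9 = -13.6057 / 9² = -0.1679716 eV
E_3 = -13.6057 / 3² = -1.5117444 eV
|ΔE| = |E_3 - E_9| = 1.3437728 eV

Convert to Joules: E = 1.3437728 eV × (1.602177 × 10⁻¹⁹ J/eV) = 2.15296e-19 J

Using E = hf:
f = E/h = 2.15296e-19 J / (6.62607 × 10⁻³⁴ J·s)
f = 3.249e+14 Hz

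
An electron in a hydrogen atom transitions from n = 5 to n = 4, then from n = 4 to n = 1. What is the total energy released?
13.06 eV

The energy levels of hydrogen are E_n = -13.6057 / n² eV.

First transition (5 → 4):
ΔE₁ = |E_4 - E_5|
ΔE₁ = |-0.85035625 - (-0.54422800)| = 0.30613 eV

Second transition (4 → 1):
ΔE₂ = |E_1 - E_4|
ΔE₂ = |-13.60570000 - (-0.85035625)| = 12.75534 eV

Total energy released:
E_total = ΔE₁ + ΔE₂ = 0.30613 + 12.75534 = 13.06 eV

Note: This equals the direct transition 5 → 1: 13.06 eV ✓
Energy is conserved regardless of the path taken.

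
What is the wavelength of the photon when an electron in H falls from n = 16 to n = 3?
850.02 nm

First, find the transition energy using E_n = -13.6057 / n² eV:
E_16 = -13.6057 / 16² = -0.053147 eV
E_3 = -13.6057 / 3² = -1.511744 eV

Photon energy: |ΔE| = |E_3 - E_16| = 1.458597 eV

Convert to wavelength using E = hc/λ with hc = 1239.84 eV·nm:
λ = hc/E = 1239.84 eV·nm / 1.458597 eV
λ = 850.02 nm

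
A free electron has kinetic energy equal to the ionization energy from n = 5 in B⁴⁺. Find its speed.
2.19e+06 m/s (or 0.73% of c)

The binding energy at n = 5 for B⁴⁺ is:
E_5 = -13.6057 × 5²/5² = -13.6057 eV
|E_5| = 13.6057 eV

Convert to Joules:
KE = 13.6057 eV × (1.602177 × 10⁻¹⁹ J/eV) = 2.1799e-18 J

Using KE = ½mv²:
v = √(2·KE/m_e)
v = √(2 × 2.1799e-18 J / 9.10938 × 10⁻³¹ kg)
v = 2.19e+06 m/s

This is approximately 0.73% the speed of light.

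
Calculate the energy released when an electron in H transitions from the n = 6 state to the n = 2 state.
3.02 eV

The energy levels are E_n = -13.6057 eV / n².

Energy at n = 6: E_6 = -13.6057 / 6² = -0.37794 eV
Energy at n = 2: E_2 = -13.6057 / 2² = -3.40143 eV

For emission (electron falling to lower state), the photon energy is:
E_photon = E_6 - E_2 = |-0.37794 - (-3.40143)|
E_photon = 3.02 eV

This energy is carried away by the emitted photon.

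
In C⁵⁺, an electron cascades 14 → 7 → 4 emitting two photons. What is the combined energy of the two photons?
28.113819 eV

The energy levels of C⁵⁺ are E_n = -13.6057 × 6² / n² eV.

First transition (14 → 7):
ΔE₁ = |E_7 - E_14|
ΔE₁ = |-9.996024489796 - (-2.499006122449)| = 7.497018367 eV

Second transition (7 → 4):
ΔE₂ = |E_4 - E_7|
ΔE₂ = |-30.612825000000 - (-9.996024489796)| = 20.616800510 eV

Total energy released:
E_total = ΔE₁ + ΔE₂ = 7.497018367 + 20.616800510 = 28.113819 eV

Note: This equals the direct transition 14 → 4: 28.113819 eV ✓
Energy is conserved regardless of the path taken.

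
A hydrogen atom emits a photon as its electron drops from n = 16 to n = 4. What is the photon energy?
0.80 eV

The energy levels are E_n = -13.6057 eV / n².

Energy at n = 16: E_16 = -13.6057 / 16² = -0.05315 eV
Energy at n = 4: E_4 = -13.6057 / 4² = -0.85036 eV

For emission (electron falling to lower state), the photon energy is:
E_photon = E_16 - E_4 = |-0.05315 - (-0.85036)|
E_photon = 0.80 eV

This energy is carried away by the emitted photon.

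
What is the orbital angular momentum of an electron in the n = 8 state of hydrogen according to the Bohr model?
8.44e-34 J·s (or 8ℏ)

In the Bohr model, angular momentum is quantized:
L = nℏ

where ℏ = h/(2π) = 1.0546e-34 J·s

For n = 8:
L = 8 × 1.0546e-34 J·s
L = 8.44e-34 J·s

This can also be written as L = 8ℏ.
The angular momentum is an integer multiple of the reduced Planck constant.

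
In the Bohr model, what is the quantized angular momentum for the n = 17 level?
1.79277e-33 J·s (or 17ℏ)

In the Bohr model, angular momentum is quantized:
L = nℏ

where ℏ = h/(2π) = 1.0545718e-34 J·s

For n = 17:
L = 17 × 1.0545718e-34 J·s
L = 1.79277e-33 J·s

This can also be written as L = 17ℏ.
The angular momentum is an integer multiple of the reduced Planck constant.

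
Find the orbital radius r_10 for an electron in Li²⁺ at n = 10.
1.7639 nm (or 17.6392 Å)

The Bohr radius formula is:
r_n = n² a₀ / Z

where a₀ = 0.0529177 nm is the Bohr radius.

For Li²⁺ (Z = 3) at n = 10:
r_10 = 10² × 0.0529177 nm / 3
r_10 = 100 × 0.0529177 nm / 3
r_10 = 5.29177 nm / 3
r_10 = 1.7639 nm

The electron orbits at approximately 1.7639 nm from the nucleus.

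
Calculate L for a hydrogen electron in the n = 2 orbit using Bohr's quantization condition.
2.109e-34 J·s (or 2ℏ)

In the Bohr model, angular momentum is quantized:
L = nℏ

where ℏ = h/(2π) = 1.05457e-34 J·s

For n = 2:
L = 2 × 1.05457e-34 J·s
L = 2.109e-34 J·s

This can also be written as L = 2ℏ.
The angular momentum is an integer multiple of the reduced Planck constant.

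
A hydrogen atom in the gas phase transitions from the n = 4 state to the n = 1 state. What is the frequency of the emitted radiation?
3.084e+15 Hz

First, find the transition energy:
E_4 = -13.6057 / 4² = -0.8503563 eV
E_1 = -13.6057 / 1² = -13.6057000 eV
|ΔE| = |E_1 - E_4| = 12.7553437 eV

Convert to Joules: E = 12.7553437 eV × (1.602177 × 10⁻¹⁹ J/eV) = 2.04363e-18 J

Using E = hf:
f = E/h = 2.04363e-18 J / (6.62607 × 10⁻³⁴ J·s)
f = 3.084e+15 Hz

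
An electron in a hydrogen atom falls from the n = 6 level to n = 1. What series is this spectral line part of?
Lyman series

The spectral series in hydrogen are named based on the final (lower) energy level:
- Lyman series: n_final = 1 (ultraviolet)
- Balmer series: n_final = 2 (visible/near-UV)
- Paschen series: n_final = 3 (infrared)
- Brackett series: n_final = 4 (infrared)
- Pfund series: n_final = 5 (far infrared)

Since this transition ends at n = 1, it belongs to the Lyman series.

For reference, this 6 → 1 line has photon energy
ΔE = 13.6057 eV × (1/1² - 1/6²) = 13.22776 eV,
corresponding to wavelength λ = hc/ΔE = 1239.84 eV·nm / 13.22776 eV = 93.730 nm in the ultraviolet region.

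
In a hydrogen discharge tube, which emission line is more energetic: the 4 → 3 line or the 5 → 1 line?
5 → 1

Calculate the energy for each transition:

Transition 4 → 3:
ΔE₁ = |E_3 - E_4| = |-13.6057/3² - (-13.6057/4²)|
ΔE₁ = |-1.511744444444 - (-0.850356250000)| = 0.661388194 eV

Transition 5 → 1:
ΔE₂ = |E_1 - E_5| = |-13.6057/1² - (-13.6057/5²)|
ΔE₂ = |-13.605700000000 - (-0.544228000000)| = 13.061472000 eV

Since 13.061472000 eV > 0.661388194 eV, the transition 5 → 1 emits the more energetic photon.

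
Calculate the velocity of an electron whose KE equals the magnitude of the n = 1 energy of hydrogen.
2.19e+06 m/s (or 0.73% of c)

The binding energy at n = 1 for hydrogen is:
E_1 = -13.6057/1² = -13.6057 eV
|E_1| = 13.6057 eV

Convert to Joules:
KE = 13.6057 eV × (1.602177 × 10⁻¹⁹ J/eV) = 2.1799e-18 J

Using KE = ½mv²:
v = √(2·KE/m_e)
v = √(2 × 2.1799e-18 J / 9.10938 × 10⁻³¹ kg)
v = 2.19e+06 m/s

This is approximately 0.73% the speed of light.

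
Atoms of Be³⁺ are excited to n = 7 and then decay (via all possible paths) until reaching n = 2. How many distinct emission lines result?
15

The electron can occupy levels n = 2, 3, ..., 7 during de-excitation — that is m = 7 - 2 + 1 = 6 distinct levels.

The number of distinct spectral lines equals the number of ways to choose 2 of these m levels (each pair gives one possible emission transition):

Number of lines = m(m-1)/2 = 6×5/2 = 15

These correspond to all possible transitions between the 6 levels:
7 → 6, 7 → 5, 7 → 4, 7 → 3, 7 → 2, 6 → 5, 6 → 4, 6 → 3...

Each transition produces a photon with a unique energy (and thus wavelength). This count does not depend on Z.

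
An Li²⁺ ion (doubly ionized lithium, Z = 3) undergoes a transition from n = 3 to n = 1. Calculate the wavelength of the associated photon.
11.3908 nm

First, find the transition energy using E_n = -13.6057 Z² / n² eV:
E_3 = -13.6057 × 3² / 3² = -13.605700 eV
E_1 = -13.6057 × 3² / 1² = -122.451300 eV

Photon energy: |ΔE| = |E_1 - E_3| = 108.845600 eV

Convert to wavelength using E = hc/λ with hc = 1239.84 eV·nm:
λ = hc/E = 1239.84 eV·nm / 108.845600 eV
λ = 11.3908 nm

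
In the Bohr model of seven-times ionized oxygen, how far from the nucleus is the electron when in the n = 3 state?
0.0595 nm (or 0.5953 Å)

The Bohr radius formula is:
r_n = n² a₀ / Z

where a₀ = 0.0529177 nm is the Bohr radius.

For O⁷⁺ (Z = 8) at n = 3:
r_3 = 3² × 0.0529177 nm / 8
r_3 = 9 × 0.0529177 nm / 8
r_3 = 0.47626 nm / 8
r_3 = 0.0595 nm

The electron orbits at approximately 0.0595 nm from the nucleus.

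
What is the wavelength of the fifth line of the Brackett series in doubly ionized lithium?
201.880275 nm

The lines of a series are numbered from the longest wavelength (smallest ΔE) outward; the fifth line is the transition from n = n_f + 5 to n_f.
The Brackett series has all transitions ending at n_f = 4.

For Li²⁺ (Z = 3), the fifth line (ε-line) is the jump from n = 9 to n = 4:
E_9 = -13.6057 × 3² / 9² = -1.5117444444 eV
E_4 = -13.6057 × 3² / 4² = -7.6532062500 eV
ΔE = E_9 - E_4 = 6.1414618056 eV

λ = hc/E = 1239.84 eV·nm / 6.1414618056 eV
λ = 201.880275 nm

This is the ε-line of the Brackett series in Li²⁺.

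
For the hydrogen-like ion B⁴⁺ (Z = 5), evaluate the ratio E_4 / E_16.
16.000

Using E_n = -13.6057 Z² / n² eV with Z = 5:

E_4 = -13.6057 × 5² / 4² = -340.1425 / 16 = -21.258906250 eV
E_16 = -13.6057 × 5² / 16² = -340.1425 / 256 = -1.328681641 eV

The ratio is:
E_4/E_16 = (-21.258906250) / (-1.328681641)
E_4/E_16 = (-340.1425/16) / (-340.1425/256)
E_4/E_16 = 256/16
E_4/E_16 = 16.000
(Note: the Z² factors cancel in the ratio.)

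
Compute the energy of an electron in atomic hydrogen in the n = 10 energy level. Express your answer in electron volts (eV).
-0.13606 eV

The energy levels of a hydrogen-like atom are given by:
E_n = -13.6057 eV / n²

For n = 10:
E_10 = -13.6057 eV / 10²
E_10 = -13.6057 eV / 100
E_10 = -0.13606 eV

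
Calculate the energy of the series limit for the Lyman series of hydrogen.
13.60570 eV

The series limit corresponds to the transition from n = ∞ to n = 1.
This is the highest energy (shortest wavelength) transition in the Lyman series.

E_∞ = 0 eV
E_1 = -13.6057 / 1² = -13.60570 eV

Energy at series limit:
ΔE = E_∞ - E_1 = 0 - (-13.60570) = 13.60570 eV

This energy equals the ionization energy from the n = 1 state of hydrogen.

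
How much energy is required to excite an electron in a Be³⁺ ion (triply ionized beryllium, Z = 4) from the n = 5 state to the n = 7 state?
4.2650 eV

The energy levels of a hydrogen-like atom are E_n = -13.6057 Z² eV / n².

Energy at n = 5: E_5 = -13.6057 × 4² / 5² = -8.7076480 eV
Energy at n = 7: E_7 = -13.6057 × 4² / 7² = -4.4426776 eV

The excitation energy is the difference:
ΔE = E_7 - E_5
ΔE = -4.4426776 - (-8.7076480)
ΔE = 4.2650 eV

Since this is positive, energy must be absorbed (photon absorption).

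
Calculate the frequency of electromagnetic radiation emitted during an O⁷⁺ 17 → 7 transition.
3.568e+15 Hz

First, find the transition energy:
E_17 = -13.6057 × 8² / 17² = -3.01302699 eV
E_7 = -13.6057 × 8² / 7² = -17.77071020 eV
|ΔE| = |E_7 - E_17| = 14.75768321 eV

Convert to Joules: E = 14.75768321 eV × (1.602177 × 10⁻¹⁹ J/eV) = 2.36444e-18 J

Using E = hf:
f = E/h = 2.36444e-18 J / (6.62607 × 10⁻³⁴ J·s)
f = 3.568e+15 Hz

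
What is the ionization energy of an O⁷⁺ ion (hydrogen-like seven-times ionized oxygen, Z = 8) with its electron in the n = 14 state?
4.442678 eV

The ionization energy is the energy needed to remove the electron completely (n → ∞).

For a hydrogen-like ion with Z = 8, E_n = -13.6057 Z² / n² eV.

At n = 14: E_14 = -13.6057 × 8² / 14² = -4.442677551 eV
At n = ∞: E_∞ = 0 eV

Ionization energy = E_∞ - E_14 = 0 - (-4.442677551) = 4.442677551 eV
Ionization energy ≈ 4.442678 eV

This is also called the binding energy of the electron in state n = 14.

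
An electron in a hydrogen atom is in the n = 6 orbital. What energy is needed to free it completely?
0.37794 eV

The ionization energy is the energy needed to remove the electron completely (n → ∞).

For hydrogen, E_n = -13.6057 eV / n².

At n = 6: E_6 = -13.6057 / 6² = -0.37793611 eV
At n = ∞: E_∞ = 0 eV

Ionization energy = E_∞ - E_6 = 0 - (-0.37793611) = 0.37793611 eV
Ionization energy ≈ 0.37794 eV

This is also called the binding energy of the electron in state n = 6.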